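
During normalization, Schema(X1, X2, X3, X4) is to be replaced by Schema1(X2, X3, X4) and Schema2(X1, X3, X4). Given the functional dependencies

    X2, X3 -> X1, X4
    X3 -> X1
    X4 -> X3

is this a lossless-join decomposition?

Common attributes: Schema1 ∩ Schema2 = {X3, X4}.
Closure of {X3, X4}: X3 → X1 applies, adding X1. So (X3, X4)⁺ = {X1, X3, X4}.
This closure contains every attribute of Schema2, so Schema1 ∩ Schema2 → Schema2. The join is lossless.

Yes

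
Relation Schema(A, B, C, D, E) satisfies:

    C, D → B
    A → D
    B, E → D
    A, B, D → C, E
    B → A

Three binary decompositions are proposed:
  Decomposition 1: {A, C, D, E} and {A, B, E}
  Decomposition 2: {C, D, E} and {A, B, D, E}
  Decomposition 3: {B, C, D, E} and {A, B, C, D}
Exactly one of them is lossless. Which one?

Decomposition 3

Decomposition 1: common = {A, E}, closure = {A, D, E} → lossy.
Decomposition 2: common = {D, E}, closure = {D, E} → lossy.
Decomposition 3: common = {B, C, D}, closure = {A, B, C, D, E} → lossless.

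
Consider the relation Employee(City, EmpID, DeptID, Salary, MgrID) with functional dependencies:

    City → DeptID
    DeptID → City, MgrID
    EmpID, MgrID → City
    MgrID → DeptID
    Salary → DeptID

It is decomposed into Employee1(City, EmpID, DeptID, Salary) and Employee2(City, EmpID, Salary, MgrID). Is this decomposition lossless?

Yes

Common attributes: Employee1 ∩ Employee2 = {City, EmpID, Salary}.
Closure of {City, EmpID, Salary}: City → DeptID applies, adding DeptID; DeptID → City, MgrID applies, adding MgrID. So (City, EmpID, Salary)⁺ = {City, EmpID, DeptID, Salary, MgrID}.
This closure contains every attribute of Employee1, so Employee1 ∩ Employee2 → Employee1. The join is lossless.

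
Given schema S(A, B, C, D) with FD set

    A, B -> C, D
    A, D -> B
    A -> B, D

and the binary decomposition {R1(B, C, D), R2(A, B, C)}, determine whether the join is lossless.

Common attributes: R1 ∩ R2 = {B, C}.
No dependency enlarges {B, C}, so (B, C)⁺ = {B, C}.
The closure contains neither all of R1 = {B, C, D} nor all of R2 = {A, B, C}, so the common attributes are not a superkey of either fragment. The join is lossy.

No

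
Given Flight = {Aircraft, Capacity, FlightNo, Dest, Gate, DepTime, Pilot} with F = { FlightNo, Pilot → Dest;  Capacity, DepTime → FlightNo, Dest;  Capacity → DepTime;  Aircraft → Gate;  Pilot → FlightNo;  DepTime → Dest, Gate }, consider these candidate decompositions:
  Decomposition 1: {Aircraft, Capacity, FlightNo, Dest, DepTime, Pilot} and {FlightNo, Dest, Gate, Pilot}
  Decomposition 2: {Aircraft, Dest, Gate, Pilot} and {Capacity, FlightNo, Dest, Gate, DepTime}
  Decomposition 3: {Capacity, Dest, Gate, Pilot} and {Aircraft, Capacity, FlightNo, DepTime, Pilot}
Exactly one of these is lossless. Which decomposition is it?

Decomposition 3

Decomposition 1: common = {FlightNo, Dest, Pilot}, closure = {FlightNo, Dest, Pilot} → lossy.
Decomposition 2: common = {Dest, Gate}, closure = {Dest, Gate} → lossy.
Decomposition 3: common = {Capacity, Pilot}, closure = {Capacity, FlightNo, Dest, Gate, DepTime, Pilot} → lossless.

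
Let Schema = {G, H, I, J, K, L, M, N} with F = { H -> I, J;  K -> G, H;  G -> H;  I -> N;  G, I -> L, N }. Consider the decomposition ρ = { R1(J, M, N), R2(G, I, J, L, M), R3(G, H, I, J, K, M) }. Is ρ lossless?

No

Chase test. Columns are G, H, I, J, K, L, M, N; row i has aⱼ where attribute j ∈ Ri, else bᵢⱼ.
Initial tableau (one row per fragment):
  row 1: b11 b12 b13 a4 b15 b16 a7 a8
  row 2: a1 b22 a3 a4 b25 a6 a7 b28
  row 3: a1 a2 a3 a4 a5 b36 a7 b38
Rows 2 and 3 agree on G; apply G→H and equate their H entries.
Rows 2 and 3 agree on I; apply I→N and equate their N entries.
Rows 2 and 3 agree on G, I; apply G, I→L, N and equate their L, N entries.
No row becomes fully distinguished — the join is lossy.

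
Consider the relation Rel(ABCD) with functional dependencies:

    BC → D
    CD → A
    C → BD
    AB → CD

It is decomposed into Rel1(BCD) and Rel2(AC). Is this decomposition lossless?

Yes

Common attributes: Rel1 ∩ Rel2 = {C}.
Closure of {C}: C → BD applies, adding BD; CD → A applies, adding A. So (C)⁺ = {ABCD}.
This closure contains every attribute of Rel1, so Rel1 ∩ Rel2 → Rel1. The join is lossless.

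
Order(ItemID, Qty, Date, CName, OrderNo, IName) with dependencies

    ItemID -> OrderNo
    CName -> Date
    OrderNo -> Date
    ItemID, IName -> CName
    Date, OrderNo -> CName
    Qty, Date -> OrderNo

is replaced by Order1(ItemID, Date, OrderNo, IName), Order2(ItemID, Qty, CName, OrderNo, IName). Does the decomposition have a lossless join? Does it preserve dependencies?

Lossless test: (ItemID, OrderNo, IName)⁺ = {ItemID, Date, CName, OrderNo, IName}, which contains all of one fragment — lossless.
Dependency preservation: the restricted closure of {CName} across the fragments never reaches {Date}, so CName → Date cannot be enforced without a join — not preserved.

lossless but not dependency-preserving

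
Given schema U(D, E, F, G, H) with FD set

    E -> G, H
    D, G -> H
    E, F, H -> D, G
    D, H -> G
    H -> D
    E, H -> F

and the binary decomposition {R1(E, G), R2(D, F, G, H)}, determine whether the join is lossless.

No

Common attributes: R1 ∩ R2 = {G}.
No dependency enlarges {G}, so (G)⁺ = {G}.
The closure contains neither all of R1 = {E, G} nor all of R2 = {D, F, G, H}, so the common attributes are not a superkey of either fragment. The join is lossy.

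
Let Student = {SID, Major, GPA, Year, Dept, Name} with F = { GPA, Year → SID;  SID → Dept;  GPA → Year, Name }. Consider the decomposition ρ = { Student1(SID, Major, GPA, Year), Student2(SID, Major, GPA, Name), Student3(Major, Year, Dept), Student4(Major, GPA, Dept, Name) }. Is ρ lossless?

Yes

Chase test. Columns are SID, Major, GPA, Year, Dept, Name; row i has aⱼ where attribute j ∈ Studenti, else bᵢⱼ.
Initial tableau (one row per fragment):
  row 1: a1 a2 a3 a4 b15 b16
  row 2: a1 a2 a3 b24 b25 a6
  row 3: b31 a2 b33 a4 a5 b36
  row 4: b41 a2 a3 b44 a5 a6
Rows 1 and 2 agree on SID; apply SID→Dept and equate their Dept entries.
Rows 1 and 2 agree on GPA; apply GPA→Year, Name and equate their Year, Name entries.
Rows 1 and 4 agree on GPA; apply GPA→Year, Name and equate their Year, Name entries.
Rows 1 and 4 agree on GPA, Year; apply GPA, Year→SID and equate their SID entries.
Rows 1 and 4 agree on SID; apply SID→Dept and equate their Dept entries.
Row 1 is now all distinguished symbols — the join is lossless.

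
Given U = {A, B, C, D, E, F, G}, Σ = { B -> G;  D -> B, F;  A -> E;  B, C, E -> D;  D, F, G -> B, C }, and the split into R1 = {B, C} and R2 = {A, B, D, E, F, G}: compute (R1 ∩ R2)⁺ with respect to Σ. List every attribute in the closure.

B, G

R1 ∩ R2 = {B}.
B → G applies, adding G
Closure: {B, G}.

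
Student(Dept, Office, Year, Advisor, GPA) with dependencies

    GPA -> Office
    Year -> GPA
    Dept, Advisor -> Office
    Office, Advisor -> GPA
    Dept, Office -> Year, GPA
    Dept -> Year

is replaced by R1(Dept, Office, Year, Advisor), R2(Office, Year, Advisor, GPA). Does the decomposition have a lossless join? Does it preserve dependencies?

lossless and dependency-preserving

Lossless test: (Office, Year, Advisor)⁺ = {Office, Year, Advisor, GPA}, which contains all of one fragment — lossless.
Dependency preservation: Dept, Office → Year, GPA is not contained in any single fragment, but the restricted closure of its left-hand side across the fragments still reaches the right-hand side; the remaining FDs each lie inside some fragment. All dependencies are preserved.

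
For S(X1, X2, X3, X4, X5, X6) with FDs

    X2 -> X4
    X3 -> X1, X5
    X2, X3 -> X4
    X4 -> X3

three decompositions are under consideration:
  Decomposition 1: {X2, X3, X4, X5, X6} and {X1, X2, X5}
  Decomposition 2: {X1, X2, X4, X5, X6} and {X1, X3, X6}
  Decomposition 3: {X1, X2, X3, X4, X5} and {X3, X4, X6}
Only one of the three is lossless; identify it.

Decomposition 1

Decomposition 1: common = {X2, X5}, closure = {X1, X2, X3, X4, X5} → lossless.
Decomposition 2: common = {X1, X6}, closure = {X1, X6} → lossy.
Decomposition 3: common = {X3, X4}, closure = {X1, X3, X4, X5} → lossy.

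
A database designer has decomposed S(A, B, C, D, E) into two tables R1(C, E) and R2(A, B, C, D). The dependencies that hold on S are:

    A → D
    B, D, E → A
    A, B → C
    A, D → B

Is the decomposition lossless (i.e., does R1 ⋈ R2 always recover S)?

No

Common attributes: R1 ∩ R2 = {C}.
No dependency enlarges {C}, so (C)⁺ = {C}.
The closure contains neither all of R1 = {C, E} nor all of R2 = {A, B, C, D}, so the common attributes are not a superkey of either fragment. The join is lossy.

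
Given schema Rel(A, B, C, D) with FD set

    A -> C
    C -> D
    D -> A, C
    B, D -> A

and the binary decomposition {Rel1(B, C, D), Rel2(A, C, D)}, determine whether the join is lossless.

Yes

Common attributes: Rel1 ∩ Rel2 = {C, D}.
Closure of {C, D}: D → A, C applies, adding A. So (C, D)⁺ = {A, C, D}.
This closure contains every attribute of Rel2, so Rel1 ∩ Rel2 → Rel2. The join is lossless.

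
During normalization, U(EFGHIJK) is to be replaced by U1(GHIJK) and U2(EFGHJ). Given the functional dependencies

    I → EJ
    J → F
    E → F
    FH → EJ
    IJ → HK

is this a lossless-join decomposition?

Common attributes: U1 ∩ U2 = {GHJ}.
Closure of {GHJ}: J → F applies, adding F; FH → EJ applies, adding E. So (GHJ)⁺ = {EFGHJ}.
This closure contains every attribute of U2, so U1 ∩ U2 → U2. The join is lossless.

Yes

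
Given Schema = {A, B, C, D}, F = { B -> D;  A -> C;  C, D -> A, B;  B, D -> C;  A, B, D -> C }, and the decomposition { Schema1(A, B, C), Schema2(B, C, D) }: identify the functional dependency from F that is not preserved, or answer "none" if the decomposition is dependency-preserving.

B → D lies within Schema2.
A → C lies within Schema1.
C, D → A, B: restricted closure across fragments reaches A, B.
B, D → C lies within Schema2.
A, B, D → C: restricted closure across fragments reaches C.
Every dependency is enforceable on the fragments, so the decomposition is dependency-preserving.

none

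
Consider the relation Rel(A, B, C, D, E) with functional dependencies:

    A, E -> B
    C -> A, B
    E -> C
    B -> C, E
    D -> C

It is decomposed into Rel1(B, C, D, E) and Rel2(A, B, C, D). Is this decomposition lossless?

Common attributes: Rel1 ∩ Rel2 = {B, C, D}.
Closure of {B, C, D}: C → A, B applies, adding A; B → C, E applies, adding E. So (B, C, D)⁺ = {A, B, C, D, E}.
This closure contains every attribute of Rel1, so Rel1 ∩ Rel2 → Rel1. The join is lossless.

Yes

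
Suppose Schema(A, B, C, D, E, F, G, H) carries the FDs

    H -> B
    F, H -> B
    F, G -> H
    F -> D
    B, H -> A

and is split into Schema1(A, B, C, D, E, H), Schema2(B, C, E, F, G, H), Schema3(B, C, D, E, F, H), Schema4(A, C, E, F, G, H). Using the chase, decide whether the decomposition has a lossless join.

Chase test. Columns are A, B, C, D, E, F, G, H; row i has aⱼ where attribute j ∈ Schemai, else bᵢⱼ.
Initial tableau (one row per fragment):
  row 1: a1 a2 a3 a4 a5 b16 b17 a8
  row 2: b21 a2 a3 b24 a5 a6 a7 a8
  row 3: b31 a2 a3 a4 a5 a6 b37 a8
  row 4: a1 b42 a3 b44 a5 a6 a7 a8
Rows 1 and 4 agree on H; apply H→B and equate their B entries.
Rows 2 and 3 agree on F; apply F→D and equate their D entries.
Rows 2 and 4 agree on F; apply F→D and equate their D entries.
Rows 1 and 2 agree on B, H; apply B, H→A and equate their A entries.
Rows 1 and 3 agree on B, H; apply B, H→A and equate their A entries.
Row 2 is now all distinguished symbols — the join is lossless.

Yes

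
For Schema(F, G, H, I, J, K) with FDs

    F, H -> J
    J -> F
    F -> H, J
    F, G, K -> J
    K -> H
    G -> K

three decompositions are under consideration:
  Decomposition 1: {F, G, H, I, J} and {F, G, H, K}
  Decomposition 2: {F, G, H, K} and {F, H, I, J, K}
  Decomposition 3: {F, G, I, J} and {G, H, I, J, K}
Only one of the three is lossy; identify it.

Decomposition 1: common = {F, G, H}, closure = {F, G, H, J, K} → lossless.
Decomposition 2: common = {F, H, K}, closure = {F, H, J, K} → lossy.
Decomposition 3: common = {G, I, J}, closure = {F, G, H, I, J, K} → lossless.

Decomposition 2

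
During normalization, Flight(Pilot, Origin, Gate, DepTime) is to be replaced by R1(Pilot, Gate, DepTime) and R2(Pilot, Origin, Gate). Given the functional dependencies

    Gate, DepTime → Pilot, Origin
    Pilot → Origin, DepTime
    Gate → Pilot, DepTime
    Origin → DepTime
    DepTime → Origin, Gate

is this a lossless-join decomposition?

Common attributes: R1 ∩ R2 = {Pilot, Gate}.
Closure of {Pilot, Gate}: Pilot → Origin, DepTime applies, adding Origin, DepTime. So (Pilot, Gate)⁺ = {Pilot, Origin, Gate, DepTime}.
This closure contains every attribute of R1, so R1 ∩ R2 → R1. The join is lossless.

Yes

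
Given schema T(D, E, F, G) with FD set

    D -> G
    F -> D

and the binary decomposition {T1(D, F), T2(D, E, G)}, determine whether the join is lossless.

No

Common attributes: T1 ∩ T2 = {D}.
Closure of {D}: D → G applies, adding G. So (D)⁺ = {D, G}.
The closure contains neither all of T1 = {D, F} nor all of T2 = {D, E, G}, so the common attributes are not a superkey of either fragment. The join is lossy.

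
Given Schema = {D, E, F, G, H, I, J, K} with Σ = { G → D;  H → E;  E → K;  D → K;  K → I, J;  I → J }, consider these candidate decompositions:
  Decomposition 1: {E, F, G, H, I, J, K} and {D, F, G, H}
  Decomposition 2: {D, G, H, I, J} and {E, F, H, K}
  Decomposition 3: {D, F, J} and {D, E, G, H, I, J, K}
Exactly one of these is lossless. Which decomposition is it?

Decomposition 1

Decomposition 1: common = {F, G, H}, closure = {D, E, F, G, H, I, J, K} → lossless.
Decomposition 2: common = {H}, closure = {E, H, I, J, K} → lossy.
Decomposition 3: common = {D, J}, closure = {D, I, J, K} → lossy.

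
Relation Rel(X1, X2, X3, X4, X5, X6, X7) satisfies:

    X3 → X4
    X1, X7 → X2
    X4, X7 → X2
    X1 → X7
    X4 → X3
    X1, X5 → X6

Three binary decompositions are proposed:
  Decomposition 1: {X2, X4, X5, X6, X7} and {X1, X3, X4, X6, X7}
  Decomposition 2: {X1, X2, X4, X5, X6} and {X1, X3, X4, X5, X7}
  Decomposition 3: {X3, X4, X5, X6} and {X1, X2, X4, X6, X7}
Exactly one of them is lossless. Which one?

Decomposition 1: common = {X4, X6, X7}, closure = {X2, X3, X4, X6, X7} → lossy.
Decomposition 2: common = {X1, X4, X5}, closure = {X1, X2, X3, X4, X5, X6, X7} → lossless.
Decomposition 3: common = {X4, X6}, closure = {X3, X4, X6} → lossy.

Decomposition 2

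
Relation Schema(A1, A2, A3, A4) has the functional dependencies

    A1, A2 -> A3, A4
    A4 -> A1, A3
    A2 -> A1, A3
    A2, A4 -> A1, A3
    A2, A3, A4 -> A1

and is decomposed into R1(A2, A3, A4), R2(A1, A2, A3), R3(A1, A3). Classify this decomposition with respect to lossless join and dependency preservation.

lossless but not dependency-preserving

Lossless test (chase): Rows 1 and 2 agree on A2; apply A2→A1, A3 and equate their A1, A3 entries. Rows 1 and 2 agree on A1, A2; apply A1, A2→A3, A4 and equate their A3, A4 entries. Row 1 is now all distinguished symbols — the join is lossless.
Dependency preservation: the restricted closure of {A4} across the fragments never reaches {A1, A3}, so A4 → A1, A3 cannot be enforced without a join — not preserved.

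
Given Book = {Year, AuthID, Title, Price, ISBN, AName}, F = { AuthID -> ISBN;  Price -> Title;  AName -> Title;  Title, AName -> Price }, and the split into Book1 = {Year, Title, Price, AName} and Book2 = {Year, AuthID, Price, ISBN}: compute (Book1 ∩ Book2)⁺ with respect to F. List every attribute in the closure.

Year, Title, Price

Book1 ∩ Book2 = {Year, Price}.
Price → Title applies, adding Title
Closure: {Year, Title, Price}.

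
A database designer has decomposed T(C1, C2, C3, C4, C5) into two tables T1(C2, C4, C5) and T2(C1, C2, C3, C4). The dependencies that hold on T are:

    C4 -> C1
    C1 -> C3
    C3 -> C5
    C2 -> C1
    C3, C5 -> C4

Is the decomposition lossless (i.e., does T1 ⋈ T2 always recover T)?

Common attributes: T1 ∩ T2 = {C2, C4}.
Closure of {C2, C4}: C4 → C1 applies, adding C1; C1 → C3 applies, adding C3; C3 → C5 applies, adding C5. So (C2, C4)⁺ = {C1, C2, C3, C4, C5}.
This closure contains every attribute of T1, so T1 ∩ T2 → T1. The join is lossless.

Yes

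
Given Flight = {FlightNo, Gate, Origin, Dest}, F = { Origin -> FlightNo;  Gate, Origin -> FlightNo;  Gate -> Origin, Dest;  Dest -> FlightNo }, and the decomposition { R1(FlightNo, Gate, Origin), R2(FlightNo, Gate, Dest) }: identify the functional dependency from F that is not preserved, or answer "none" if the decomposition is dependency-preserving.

none

Origin → FlightNo lies within R1.
Gate, Origin → FlightNo lies within R1.
Gate → Origin, Dest: restricted closure across fragments reaches Origin, Dest.
Dest → FlightNo lies within R2.
Every dependency is enforceable on the fragments, so the decomposition is dependency-preserving.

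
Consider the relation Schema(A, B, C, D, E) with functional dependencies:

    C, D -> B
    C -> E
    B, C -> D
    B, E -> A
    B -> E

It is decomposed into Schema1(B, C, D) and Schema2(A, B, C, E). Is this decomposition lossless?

Common attributes: Schema1 ∩ Schema2 = {B, C}.
Closure of {B, C}: C → E applies, adding E; B, C → D applies, adding D; B, E → A applies, adding A. So (B, C)⁺ = {A, B, C, D, E}.
This closure contains every attribute of Schema1, so Schema1 ∩ Schema2 → Schema1. The join is lossless.

Yes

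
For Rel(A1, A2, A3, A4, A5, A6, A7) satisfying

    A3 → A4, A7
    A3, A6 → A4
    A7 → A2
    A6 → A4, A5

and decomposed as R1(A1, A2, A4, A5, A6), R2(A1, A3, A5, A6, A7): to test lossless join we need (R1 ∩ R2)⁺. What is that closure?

A1, A4, A5, A6

R1 ∩ R2 = {A1, A5, A6}.
A6 → A4, A5 applies, adding A4
Closure: {A1, A4, A5, A6}.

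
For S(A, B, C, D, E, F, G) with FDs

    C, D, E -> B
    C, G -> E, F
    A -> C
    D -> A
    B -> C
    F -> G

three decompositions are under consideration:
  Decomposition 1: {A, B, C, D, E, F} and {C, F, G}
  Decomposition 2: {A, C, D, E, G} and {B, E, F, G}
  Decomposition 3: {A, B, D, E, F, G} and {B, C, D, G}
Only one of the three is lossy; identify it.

Decomposition 2

Decomposition 1: common = {C, F}, closure = {C, E, F, G} → lossless.
Decomposition 2: common = {E, G}, closure = {E, G} → lossy.
Decomposition 3: common = {B, D, G}, closure = {A, B, C, D, E, F, G} → lossless.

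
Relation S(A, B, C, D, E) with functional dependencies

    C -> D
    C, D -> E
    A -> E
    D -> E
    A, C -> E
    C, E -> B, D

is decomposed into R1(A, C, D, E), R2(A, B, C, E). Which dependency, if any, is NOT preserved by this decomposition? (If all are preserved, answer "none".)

C → D lies within R1.
C, D → E lies within R1.
A → E lies within R1.
D → E lies within R1.
A, C → E lies within R1.
C, E → B, D: restricted closure across fragments reaches B, D.
Every dependency is enforceable on the fragments, so the decomposition is dependency-preserving.

none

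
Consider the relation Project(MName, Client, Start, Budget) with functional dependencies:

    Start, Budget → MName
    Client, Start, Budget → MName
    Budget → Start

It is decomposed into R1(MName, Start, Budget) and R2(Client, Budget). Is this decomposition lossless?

Yes

Common attributes: R1 ∩ R2 = {Budget}.
Closure of {Budget}: Budget → Start applies, adding Start; Start, Budget → MName applies, adding MName. So (Budget)⁺ = {MName, Start, Budget}.
This closure contains every attribute of R1, so R1 ∩ R2 → R1. The join is lossless.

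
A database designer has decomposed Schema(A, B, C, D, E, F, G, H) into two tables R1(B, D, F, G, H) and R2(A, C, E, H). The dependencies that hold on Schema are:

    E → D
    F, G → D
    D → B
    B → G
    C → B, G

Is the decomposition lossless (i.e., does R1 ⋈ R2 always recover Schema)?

Common attributes: R1 ∩ R2 = {H}.
No dependency enlarges {H}, so (H)⁺ = {H}.
The closure contains neither all of R1 = {B, D, F, G, H} nor all of R2 = {A, C, E, H}, so the common attributes are not a superkey of either fragment. The join is lossy.

No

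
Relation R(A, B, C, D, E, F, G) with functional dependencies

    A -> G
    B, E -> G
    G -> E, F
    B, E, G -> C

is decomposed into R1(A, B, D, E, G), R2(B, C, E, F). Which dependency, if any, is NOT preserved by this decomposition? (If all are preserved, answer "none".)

G -> E, F

Check G → E, F: no single fragment contains all of {E, F, G}, and the restricted closure of {G} across the fragments never reaches {E, F}.
A → G is preserved.
B, E → G is preserved.
B, E, G → C is preserved.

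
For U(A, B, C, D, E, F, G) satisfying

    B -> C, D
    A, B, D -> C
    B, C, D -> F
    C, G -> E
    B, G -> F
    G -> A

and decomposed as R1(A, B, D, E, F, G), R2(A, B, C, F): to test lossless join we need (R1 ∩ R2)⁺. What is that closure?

A, B, C, D, F

R1 ∩ R2 = {A, B, F}.
B → C, D applies, adding C, D
Closure: {A, B, C, D, F}.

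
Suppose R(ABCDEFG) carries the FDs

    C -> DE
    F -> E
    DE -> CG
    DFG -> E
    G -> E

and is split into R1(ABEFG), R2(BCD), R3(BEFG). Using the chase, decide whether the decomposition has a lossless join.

No

Chase test. Columns are ABCDEFG; row i has aⱼ where attribute j ∈ Ri, else bᵢⱼ.
Initial tableau (one row per fragment):
  row 1: a1 a2 b13 b14 a5 a6 a7
  row 2: b21 a2 a3 a4 b25 b26 b27
  row 3: b31 a2 b33 b34 a5 a6 a7
No row becomes fully distinguished — the join is lossy.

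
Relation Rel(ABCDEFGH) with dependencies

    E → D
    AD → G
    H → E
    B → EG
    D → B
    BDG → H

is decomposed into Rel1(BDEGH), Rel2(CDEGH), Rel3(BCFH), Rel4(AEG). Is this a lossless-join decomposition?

Chase test. Columns are ABCDEFGH; row i has aⱼ where attribute j ∈ Reli, else bᵢⱼ.
Initial tableau (one row per fragment):
  row 1: b11 a2 b13 a4 a5 b16 a7 a8
  row 2: b21 b22 a3 a4 a5 b26 a7 a8
  row 3: b31 a2 a3 b34 b35 a6 b37 a8
  row 4: a1 b42 b43 b44 a5 b46 a7 b48
Rows 1 and 4 agree on E; apply E→D and equate their D entries.
Rows 1 and 3 agree on H; apply H→E and equate their E entries.
Rows 1 and 3 agree on B; apply B→EG and equate their EG entries.
Rows 1 and 2 agree on D; apply D→B and equate their B entries.
Rows 1 and 4 agree on D; apply D→B and equate their B entries.
Rows 1 and 4 agree on BDG; apply BDG→H and equate their H entries.
Rows 1 and 3 agree on E; apply E→D and equate their D entries.
No row becomes fully distinguished — the join is lossy.

No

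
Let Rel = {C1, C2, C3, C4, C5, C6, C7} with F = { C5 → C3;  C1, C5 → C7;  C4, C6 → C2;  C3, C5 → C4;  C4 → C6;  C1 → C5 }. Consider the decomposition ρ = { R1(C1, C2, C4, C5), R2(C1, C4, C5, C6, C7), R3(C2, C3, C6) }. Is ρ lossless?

No

Chase test. Columns are C1, C2, C3, C4, C5, C6, C7; row i has aⱼ where attribute j ∈ Ri, else bᵢⱼ.
Initial tableau (one row per fragment):
  row 1: a1 a2 b13 a4 a5 b16 b17
  row 2: a1 b22 b23 a4 a5 a6 a7
  row 3: b31 a2 a3 b34 b35 a6 b37
Rows 1 and 2 agree on C5; apply C5→C3 and equate their C3 entries.
Rows 1 and 2 agree on C1, C5; apply C1, C5→C7 and equate their C7 entries.
Rows 1 and 2 agree on C4; apply C4→C6 and equate their C6 entries.
Rows 1 and 2 agree on C4, C6; apply C4, C6→C2 and equate their C2 entries.
No row becomes fully distinguished — the join is lossy.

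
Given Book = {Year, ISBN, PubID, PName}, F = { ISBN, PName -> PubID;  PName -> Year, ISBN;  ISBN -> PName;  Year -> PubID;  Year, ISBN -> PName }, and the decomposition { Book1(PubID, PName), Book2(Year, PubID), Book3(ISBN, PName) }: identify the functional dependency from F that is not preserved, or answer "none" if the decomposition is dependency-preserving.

PName -> Year, ISBN

Check PName → Year, ISBN: no single fragment contains all of {Year, ISBN, PName}, and the restricted closure of {PName} across the fragments never reaches {Year, ISBN}.
ISBN, PName → PubID is preserved.
ISBN → PName is preserved.
Year → PubID is preserved.
Year, ISBN → PName is preserved.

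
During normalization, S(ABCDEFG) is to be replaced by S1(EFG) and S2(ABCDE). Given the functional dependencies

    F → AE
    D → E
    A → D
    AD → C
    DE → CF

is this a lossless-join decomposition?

Common attributes: S1 ∩ S2 = {E}.
No dependency enlarges {E}, so (E)⁺ = {E}.
The closure contains neither all of S1 = {EFG} nor all of S2 = {ABCDE}, so the common attributes are not a superkey of either fragment. The join is lossy.

No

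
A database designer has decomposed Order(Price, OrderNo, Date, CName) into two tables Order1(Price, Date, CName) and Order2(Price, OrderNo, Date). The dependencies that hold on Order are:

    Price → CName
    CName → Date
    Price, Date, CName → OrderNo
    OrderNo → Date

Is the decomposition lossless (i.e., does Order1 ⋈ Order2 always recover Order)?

Yes

Common attributes: Order1 ∩ Order2 = {Price, Date}.
Closure of {Price, Date}: Price → CName applies, adding CName; Price, Date, CName → OrderNo applies, adding OrderNo. So (Price, Date)⁺ = {Price, OrderNo, Date, CName}.
This closure contains every attribute of Order1, so Order1 ∩ Order2 → Order1. The join is lossless.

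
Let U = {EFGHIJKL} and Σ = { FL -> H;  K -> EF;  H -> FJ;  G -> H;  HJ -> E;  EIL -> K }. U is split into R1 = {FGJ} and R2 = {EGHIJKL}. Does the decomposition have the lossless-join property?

Common attributes: R1 ∩ R2 = {GJ}.
Closure of {GJ}: G → H applies, adding H; HJ → E applies, adding E; H → FJ applies, adding F. So (GJ)⁺ = {EFGHJ}.
This closure contains every attribute of R1, so R1 ∩ R2 → R1. The join is lossless.

Yes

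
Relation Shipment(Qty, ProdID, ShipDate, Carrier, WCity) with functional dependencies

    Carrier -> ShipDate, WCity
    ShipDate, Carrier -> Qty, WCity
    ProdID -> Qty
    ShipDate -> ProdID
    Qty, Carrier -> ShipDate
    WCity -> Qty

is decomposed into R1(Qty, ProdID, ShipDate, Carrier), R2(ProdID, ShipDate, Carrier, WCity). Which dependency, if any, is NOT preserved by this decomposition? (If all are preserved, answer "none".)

WCity -> Qty

Check WCity → Qty: no single fragment contains all of {Qty, WCity}, and the restricted closure of {WCity} across the fragments never reaches {Qty}.
Carrier → ShipDate, WCity is preserved.
ShipDate, Carrier → Qty, WCity is preserved.
ProdID → Qty is preserved.
ShipDate → ProdID is preserved.
Qty, Carrier → ShipDate is preserved.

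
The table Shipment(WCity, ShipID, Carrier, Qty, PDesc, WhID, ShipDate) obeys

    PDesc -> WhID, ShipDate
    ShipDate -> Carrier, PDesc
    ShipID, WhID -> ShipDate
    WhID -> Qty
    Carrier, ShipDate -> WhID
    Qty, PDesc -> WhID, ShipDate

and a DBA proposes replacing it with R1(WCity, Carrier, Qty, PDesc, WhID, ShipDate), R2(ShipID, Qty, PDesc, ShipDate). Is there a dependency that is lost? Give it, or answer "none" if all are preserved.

Check ShipID, WhID → ShipDate: no single fragment contains all of {ShipID, WhID, ShipDate}, and the restricted closure of {ShipID, WhID} across the fragments never reaches {ShipDate}.
PDesc → WhID, ShipDate is preserved.
ShipDate → Carrier, PDesc is preserved.
WhID → Qty is preserved.
Carrier, ShipDate → WhID is preserved.
Qty, PDesc → WhID, ShipDate is preserved.

ShipID, WhID -> ShipDate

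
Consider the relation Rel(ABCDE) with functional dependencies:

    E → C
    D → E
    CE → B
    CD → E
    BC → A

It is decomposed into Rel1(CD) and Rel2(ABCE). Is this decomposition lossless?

Common attributes: Rel1 ∩ Rel2 = {C}.
No dependency enlarges {C}, so (C)⁺ = {C}.
The closure contains neither all of Rel1 = {CD} nor all of Rel2 = {ABCE}, so the common attributes are not a superkey of either fragment. The join is lossy.

No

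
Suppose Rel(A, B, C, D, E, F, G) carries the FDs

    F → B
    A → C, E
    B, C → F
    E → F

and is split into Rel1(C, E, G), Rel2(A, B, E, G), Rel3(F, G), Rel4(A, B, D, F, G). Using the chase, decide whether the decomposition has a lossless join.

Chase test. Columns are A, B, C, D, E, F, G; row i has aⱼ where attribute j ∈ Reli, else bᵢⱼ.
Initial tableau (one row per fragment):
  row 1: b11 b12 a3 b14 a5 b16 a7
  row 2: a1 a2 b23 b24 a5 b26 a7
  row 3: b31 b32 b33 b34 b35 a6 a7
  row 4: a1 a2 b43 a4 b45 a6 a7
Rows 3 and 4 agree on F; apply F→B and equate their B entries.
Rows 2 and 4 agree on A; apply A→C, E and equate their C, E entries.
Rows 2 and 4 agree on B, C; apply B, C→F and equate their F entries.
Rows 1 and 2 agree on E; apply E→F and equate their F entries.
Rows 1 and 2 agree on F; apply F→B and equate their B entries.
No row becomes fully distinguished — the join is lossy.

No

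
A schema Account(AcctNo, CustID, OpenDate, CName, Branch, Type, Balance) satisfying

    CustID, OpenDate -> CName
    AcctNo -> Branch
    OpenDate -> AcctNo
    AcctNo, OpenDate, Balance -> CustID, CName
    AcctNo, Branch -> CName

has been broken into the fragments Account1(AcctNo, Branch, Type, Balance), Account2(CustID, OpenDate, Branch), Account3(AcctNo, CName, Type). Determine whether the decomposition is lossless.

Chase test. Columns are AcctNo, CustID, OpenDate, CName, Branch, Type, Balance; row i has aⱼ where attribute j ∈ Accounti, else bᵢⱼ.
Initial tableau (one row per fragment):
  row 1: a1 b12 b13 b14 a5 a6 a7
  row 2: b21 a2 a3 b24 a5 b26 b27
  row 3: a1 b32 b33 a4 b35 a6 b37
Rows 1 and 3 agree on AcctNo; apply AcctNo→Branch and equate their Branch entries.
Rows 1 and 3 agree on AcctNo, Branch; apply AcctNo, Branch→CName and equate their CName entries.
No row becomes fully distinguished — the join is lossy.

No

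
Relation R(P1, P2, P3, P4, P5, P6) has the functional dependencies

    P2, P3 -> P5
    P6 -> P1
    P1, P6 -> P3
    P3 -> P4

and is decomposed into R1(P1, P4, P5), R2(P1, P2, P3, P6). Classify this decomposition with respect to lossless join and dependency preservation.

lossy and not dependency-preserving

Lossless test: (P1)⁺ = {P1}, which is a superkey of neither fragment — lossy.
Dependency preservation: the restricted closure of {P2, P3} across the fragments never reaches {P5}, so P2, P3 → P5 cannot be enforced without a join — not preserved.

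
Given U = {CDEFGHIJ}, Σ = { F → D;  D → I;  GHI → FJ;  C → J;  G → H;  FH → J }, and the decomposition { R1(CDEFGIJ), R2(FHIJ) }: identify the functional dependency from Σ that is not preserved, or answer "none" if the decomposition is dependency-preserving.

Check G → H: no single fragment contains all of {GH}, and the restricted closure of {G} across the fragments never reaches {H}.
F → D is preserved.
D → I is preserved.
GHI → FJ is preserved.
C → J is preserved.
FH → J is preserved.

G → H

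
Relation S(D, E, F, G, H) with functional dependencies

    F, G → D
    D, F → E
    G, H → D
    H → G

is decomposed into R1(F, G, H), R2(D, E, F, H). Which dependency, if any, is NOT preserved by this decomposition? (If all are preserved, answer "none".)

F, G → D

Check F, G → D: no single fragment contains all of {D, F, G}, and the restricted closure of {F, G} across the fragments never reaches {D}.
D, F → E is preserved.
G, H → D is preserved.
H → G is preserved.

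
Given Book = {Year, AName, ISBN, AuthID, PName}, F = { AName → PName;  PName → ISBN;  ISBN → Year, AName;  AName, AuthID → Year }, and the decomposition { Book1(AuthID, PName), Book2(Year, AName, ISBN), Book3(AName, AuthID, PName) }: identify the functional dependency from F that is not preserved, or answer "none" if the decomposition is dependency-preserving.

none

AName → PName lies within Book3.
PName → ISBN: restricted closure across fragments reaches ISBN.
ISBN → Year, AName lies within Book2.
AName, AuthID → Year: restricted closure across fragments reaches Year.
Every dependency is enforceable on the fragments, so the decomposition is dependency-preserving.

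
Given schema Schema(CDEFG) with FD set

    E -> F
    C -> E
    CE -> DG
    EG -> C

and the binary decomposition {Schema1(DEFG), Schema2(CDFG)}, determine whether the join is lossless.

Common attributes: Schema1 ∩ Schema2 = {DFG}.
No dependency enlarges {DFG}, so (DFG)⁺ = {DFG}.
The closure contains neither all of Schema1 = {DEFG} nor all of Schema2 = {CDFG}, so the common attributes are not a superkey of either fragment. The join is lossy.

No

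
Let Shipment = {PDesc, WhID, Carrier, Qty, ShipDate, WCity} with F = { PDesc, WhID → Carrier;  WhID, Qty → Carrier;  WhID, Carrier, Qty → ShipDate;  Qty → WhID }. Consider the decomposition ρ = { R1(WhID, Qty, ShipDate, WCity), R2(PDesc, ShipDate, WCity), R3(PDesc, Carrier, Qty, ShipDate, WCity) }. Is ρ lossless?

Chase test. Columns are PDesc, WhID, Carrier, Qty, ShipDate, WCity; row i has aⱼ where attribute j ∈ Ri, else bᵢⱼ.
Initial tableau (one row per fragment):
  row 1: b11 a2 b13 a4 a5 a6
  row 2: a1 b22 b23 b24 a5 a6
  row 3: a1 b32 a3 a4 a5 a6
Rows 1 and 3 agree on Qty; apply Qty→WhID and equate their WhID entries.
Rows 1 and 3 agree on WhID, Qty; apply WhID, Qty→Carrier and equate their Carrier entries.
Row 3 is now all distinguished symbols — the join is lossless.

Yes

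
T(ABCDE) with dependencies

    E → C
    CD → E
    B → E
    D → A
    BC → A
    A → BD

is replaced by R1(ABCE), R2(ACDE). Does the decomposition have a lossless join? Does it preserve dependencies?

lossless and dependency-preserving

Lossless test: (ACE)⁺ = {ABCDE}, which contains all of one fragment — lossless.
Dependency preservation: A → BD is not contained in any single fragment, but the restricted closure of its left-hand side across the fragments still reaches the right-hand side; the remaining FDs each lie inside some fragment. All dependencies are preserved.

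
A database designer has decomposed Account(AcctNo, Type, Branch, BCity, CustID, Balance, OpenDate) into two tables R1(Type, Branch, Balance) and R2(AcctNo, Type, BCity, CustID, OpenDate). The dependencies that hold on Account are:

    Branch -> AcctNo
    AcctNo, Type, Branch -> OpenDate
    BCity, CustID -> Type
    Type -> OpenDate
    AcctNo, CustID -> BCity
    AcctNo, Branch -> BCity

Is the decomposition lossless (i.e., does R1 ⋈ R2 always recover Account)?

Common attributes: R1 ∩ R2 = {Type}.
Closure of {Type}: Type → OpenDate applies, adding OpenDate. So (Type)⁺ = {Type, OpenDate}.
The closure contains neither all of R1 = {Type, Branch, Balance} nor all of R2 = {AcctNo, Type, BCity, CustID, OpenDate}, so the common attributes are not a superkey of either fragment. The join is lossy.

No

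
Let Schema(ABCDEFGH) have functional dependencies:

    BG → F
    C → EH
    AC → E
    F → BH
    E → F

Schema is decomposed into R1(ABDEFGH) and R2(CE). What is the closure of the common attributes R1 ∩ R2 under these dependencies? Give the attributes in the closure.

BEFH

R1 ∩ R2 = {E}.
E → F applies, adding F
F → BH applies, adding BH
Closure: {BEFH}.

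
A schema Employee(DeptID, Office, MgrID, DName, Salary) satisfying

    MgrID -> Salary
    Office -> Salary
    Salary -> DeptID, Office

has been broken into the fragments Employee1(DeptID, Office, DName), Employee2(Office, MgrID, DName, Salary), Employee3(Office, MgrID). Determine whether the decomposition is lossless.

Yes

Chase test. Columns are DeptID, Office, MgrID, DName, Salary; row i has aⱼ where attribute j ∈ Employeei, else bᵢⱼ.
Initial tableau (one row per fragment):
  row 1: a1 a2 b13 a4 b15
  row 2: b21 a2 a3 a4 a5
  row 3: b31 a2 a3 b34 b35
Rows 2 and 3 agree on MgrID; apply MgrID→Salary and equate their Salary entries.
Rows 1 and 2 agree on Office; apply Office→Salary and equate their Salary entries.
Rows 1 and 2 agree on Salary; apply Salary→DeptID, Office and equate their DeptID, Office entries.
Rows 1 and 3 agree on Salary; apply Salary→DeptID, Office and equate their DeptID, Office entries.
Row 2 is now all distinguished symbols — the join is lossless.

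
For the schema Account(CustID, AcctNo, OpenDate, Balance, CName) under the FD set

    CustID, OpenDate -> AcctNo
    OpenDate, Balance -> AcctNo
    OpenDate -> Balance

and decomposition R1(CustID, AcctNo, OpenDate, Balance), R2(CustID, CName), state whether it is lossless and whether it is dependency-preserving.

lossy but dependency-preserving

Lossless test: (CustID)⁺ = {CustID}, which is a superkey of neither fragment — lossy.
Dependency preservation: every FD's attributes lie within a single fragment, so each can be enforced locally — preserved.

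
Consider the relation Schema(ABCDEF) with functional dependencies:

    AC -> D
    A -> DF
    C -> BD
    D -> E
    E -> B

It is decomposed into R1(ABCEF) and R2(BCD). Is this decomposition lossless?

Common attributes: R1 ∩ R2 = {BC}.
Closure of {BC}: C → BD applies, adding D; D → E applies, adding E. So (BC)⁺ = {BCDE}.
This closure contains every attribute of R2, so R1 ∩ R2 → R2. The join is lossless.

Yes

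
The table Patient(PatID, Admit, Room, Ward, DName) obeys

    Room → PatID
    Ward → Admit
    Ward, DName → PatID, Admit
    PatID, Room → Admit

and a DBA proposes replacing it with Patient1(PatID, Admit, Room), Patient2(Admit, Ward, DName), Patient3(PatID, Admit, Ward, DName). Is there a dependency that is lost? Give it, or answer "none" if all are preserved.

Room → PatID lies within Patient1.
Ward → Admit lies within Patient2.
Ward, DName → PatID, Admit lies within Patient3.
PatID, Room → Admit lies within Patient1.
Every dependency is enforceable on the fragments, so the decomposition is dependency-preserving.

none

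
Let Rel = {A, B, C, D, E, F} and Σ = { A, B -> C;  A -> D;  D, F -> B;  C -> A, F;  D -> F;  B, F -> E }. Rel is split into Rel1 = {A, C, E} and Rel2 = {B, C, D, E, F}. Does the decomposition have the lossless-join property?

Yes

Common attributes: Rel1 ∩ Rel2 = {C, E}.
Closure of {C, E}: C → A, F applies, adding A, F; A → D applies, adding D; D, F → B applies, adding B. So (C, E)⁺ = {A, B, C, D, E, F}.
This closure contains every attribute of Rel1, so Rel1 ∩ Rel2 → Rel1. The join is lossless.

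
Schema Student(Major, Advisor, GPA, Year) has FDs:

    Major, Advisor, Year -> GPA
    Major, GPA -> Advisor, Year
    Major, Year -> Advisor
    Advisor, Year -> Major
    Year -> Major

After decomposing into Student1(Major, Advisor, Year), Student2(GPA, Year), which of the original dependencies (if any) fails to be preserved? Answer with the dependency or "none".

Major, GPA -> Advisor, Year

Check Major, GPA → Advisor, Year: no single fragment contains all of {Major, Advisor, GPA, Year}, and the restricted closure of {Major, GPA} across the fragments never reaches {Advisor, Year}.
Major, Advisor, Year → GPA is preserved.
Major, Year → Advisor is preserved.
Advisor, Year → Major is preserved.
Year → Major is preserved.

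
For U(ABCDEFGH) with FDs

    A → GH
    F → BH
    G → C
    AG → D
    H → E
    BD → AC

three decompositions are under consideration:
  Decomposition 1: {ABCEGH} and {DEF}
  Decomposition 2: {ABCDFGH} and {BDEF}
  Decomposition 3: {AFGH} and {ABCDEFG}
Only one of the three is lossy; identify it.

Decomposition 1: common = {E}, closure = {E} → lossy.
Decomposition 2: common = {BDF}, closure = {ABCDEFGH} → lossless.
Decomposition 3: common = {AFG}, closure = {ABCDEFGH} → lossless.

Decomposition 1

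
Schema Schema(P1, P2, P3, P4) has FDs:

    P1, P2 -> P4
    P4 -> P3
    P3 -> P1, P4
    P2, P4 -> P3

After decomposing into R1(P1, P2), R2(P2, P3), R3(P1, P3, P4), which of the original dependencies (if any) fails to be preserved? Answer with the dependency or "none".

P1, P2 -> P4

Check P1, P2 → P4: no single fragment contains all of {P1, P2, P4}, and the restricted closure of {P1, P2} across the fragments never reaches {P4}.
P4 → P3 is preserved.
P3 → P1, P4 is preserved.
P2, P4 → P3 is preserved.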